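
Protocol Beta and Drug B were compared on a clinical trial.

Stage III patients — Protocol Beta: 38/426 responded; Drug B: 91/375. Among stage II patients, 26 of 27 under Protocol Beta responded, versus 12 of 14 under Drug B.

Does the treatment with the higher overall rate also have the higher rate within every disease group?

Stage III: Protocol Beta 38/426 = 8.9%, Drug B 91/375 = 24.3% → Drug B
Stage II: Protocol Beta 26/27 = 96.3%, Drug B 12/14 = 85.7% → Protocol Beta
Overall: Protocol Beta 64/453 = 14.1%, Drug B 103/389 = 26.5% → Drug B
Neither sweeps: Protocol Beta wins 1 of 2 groups, Drug B wins 1. Drug B wins overall but not every group — no Simpson reversal.

No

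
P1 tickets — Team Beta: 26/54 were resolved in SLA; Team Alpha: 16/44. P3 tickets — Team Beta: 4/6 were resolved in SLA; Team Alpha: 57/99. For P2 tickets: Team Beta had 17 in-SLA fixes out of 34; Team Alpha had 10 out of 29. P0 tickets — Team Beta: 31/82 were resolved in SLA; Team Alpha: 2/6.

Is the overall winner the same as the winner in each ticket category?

No

P1: Team Beta 26/54 = 48.1%, Team Alpha 16/44 = 36.4% → Team Beta
P3: Team Beta 4/6 = 66.7%, Team Alpha 57/99 = 57.6% → Team Beta
P2: Team Beta 17/34 = 50.0%, Team Alpha 10/29 = 34.5% → Team Beta
P0: Team Beta 31/82 = 37.8%, Team Alpha 2/6 = 33.3% → Team Beta
Overall: Team Beta 78/176 = 44.3%, Team Alpha 85/178 = 47.8% → Team Alpha
Team Beta wins each ticket group but Team Alpha wins overall — the comparison reverses. Team Beta's tickets skew toward P0, which has a lower base rate.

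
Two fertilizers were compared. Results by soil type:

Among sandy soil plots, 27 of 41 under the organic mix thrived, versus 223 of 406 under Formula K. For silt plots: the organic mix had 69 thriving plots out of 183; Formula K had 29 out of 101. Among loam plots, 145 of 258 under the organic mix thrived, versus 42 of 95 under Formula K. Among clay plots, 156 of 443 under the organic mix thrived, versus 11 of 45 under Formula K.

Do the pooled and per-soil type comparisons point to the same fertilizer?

No

Sandy soil: the organic mix 27/41 = 65.9%, Formula K 223/406 = 54.9% → the organic mix
Silt: the organic mix 69/183 = 37.7%, Formula K 29/101 = 28.7% → the organic mix
Loam: the organic mix 145/258 = 56.2%, Formula K 42/95 = 44.2% → the organic mix
Clay: the organic mix 156/443 = 35.2%, Formula K 11/45 = 24.4% → the organic mix
Overall: the organic mix 397/925 = 42.9%, Formula K 305/647 = 47.1% → Formula K
The organic mix wins each soil group but Formula K wins overall — the comparison reverses. The organic mix's plots skew toward clay, which has a lower base rate.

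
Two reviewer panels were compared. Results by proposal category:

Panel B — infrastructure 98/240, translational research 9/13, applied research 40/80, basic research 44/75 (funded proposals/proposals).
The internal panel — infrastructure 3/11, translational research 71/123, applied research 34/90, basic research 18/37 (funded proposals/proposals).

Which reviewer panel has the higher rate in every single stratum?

Panel B

Infrastructure: Panel B 98/240 = 40.8%, the internal panel 3/11 = 27.3% → Panel B
Translational research: Panel B 9/13 = 69.2%, the internal panel 71/123 = 57.7% → Panel B
Applied research: Panel B 40/80 = 50.0%, the internal panel 34/90 = 37.8% → Panel B
Basic research: Panel B 44/75 = 58.7%, the internal panel 18/37 = 48.6% → Panel B
Panel B has the higher rate in all 4 groups.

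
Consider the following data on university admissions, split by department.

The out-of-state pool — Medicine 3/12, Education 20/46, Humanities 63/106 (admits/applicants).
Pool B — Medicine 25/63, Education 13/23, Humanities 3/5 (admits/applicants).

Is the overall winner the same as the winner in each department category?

No

Medicine: the out-of-state pool 3/12 = 25.0%, Pool B 25/63 = 39.7% → Pool B
Education: the out-of-state pool 20/46 = 43.5%, Pool B 13/23 = 56.5% → Pool B
Humanities: the out-of-state pool 63/106 = 59.4%, Pool B 3/5 = 60.0% → Pool B
Overall: the out-of-state pool 86/164 = 52.4%, Pool B 41/91 = 45.1% → the out-of-state pool
Pool B wins each department group but the out-of-state pool wins overall — the comparison reverses. Pool B's applicants skew toward Medicine, which has a lower base rate.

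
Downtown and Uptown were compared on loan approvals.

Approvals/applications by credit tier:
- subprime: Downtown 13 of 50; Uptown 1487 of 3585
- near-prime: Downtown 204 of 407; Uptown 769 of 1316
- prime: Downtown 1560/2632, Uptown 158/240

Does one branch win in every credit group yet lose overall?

Yes

Subprime: Downtown 13/50 = 26.0%, Uptown 1487/3585 = 41.5% → Uptown
Near-prime: Downtown 204/407 = 50.1%, Uptown 769/1316 = 58.4% → Uptown
Prime: Downtown 1560/2632 = 59.3%, Uptown 158/240 = 65.8% → Uptown
Overall: Downtown 1777/3089 = 57.5%, Uptown 2414/5141 = 47.0% → Downtown
Uptown wins each credit group but Downtown wins overall — the comparison reverses. Uptown's applications skew toward subprime, which has a lower base rate.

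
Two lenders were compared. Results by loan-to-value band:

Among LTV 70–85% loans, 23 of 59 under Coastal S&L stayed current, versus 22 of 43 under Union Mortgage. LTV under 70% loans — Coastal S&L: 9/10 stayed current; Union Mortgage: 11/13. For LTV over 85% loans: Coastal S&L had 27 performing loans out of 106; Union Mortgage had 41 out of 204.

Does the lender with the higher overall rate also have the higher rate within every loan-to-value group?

LTV 70–85%: Coastal S&L 23/59 = 39.0%, Union Mortgage 22/43 = 51.2% → Union Mortgage
LTV under 70%: Coastal S&L 9/10 = 90.0%, Union Mortgage 11/13 = 84.6% → Coastal S&L
LTV over 85%: Coastal S&L 27/106 = 25.5%, Union Mortgage 41/204 = 20.1% → Coastal S&L
Overall: Coastal S&L 59/175 = 33.7%, Union Mortgage 74/260 = 28.5% → Coastal S&L
Neither sweeps: Coastal S&L wins 2 of 3 groups, Union Mortgage wins 1. Coastal S&L wins overall but not every group — no Simpson reversal.

No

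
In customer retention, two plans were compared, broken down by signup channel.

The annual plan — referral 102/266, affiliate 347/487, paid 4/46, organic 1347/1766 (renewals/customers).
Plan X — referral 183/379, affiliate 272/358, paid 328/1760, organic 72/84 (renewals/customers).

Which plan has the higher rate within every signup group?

Plan X

Referral: the annual plan 102/266 = 38.3%, Plan X 183/379 = 48.3% → Plan X
Affiliate: the annual plan 347/487 = 71.3%, Plan X 272/358 = 76.0% → Plan X
Paid: the annual plan 4/46 = 8.7%, Plan X 328/1760 = 18.6% → Plan X
Organic: the annual plan 1347/1766 = 76.3%, Plan X 72/84 = 85.7% → Plan X
Plan X has the higher rate in all 4 groups.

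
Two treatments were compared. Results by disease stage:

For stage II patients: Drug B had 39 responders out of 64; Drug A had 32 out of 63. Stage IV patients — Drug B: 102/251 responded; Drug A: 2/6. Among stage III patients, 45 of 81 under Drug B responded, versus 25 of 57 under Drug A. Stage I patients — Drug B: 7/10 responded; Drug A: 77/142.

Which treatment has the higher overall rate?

Drug A

Stage II: Drug B 39/64 = 60.9%, Drug A 32/63 = 50.8% → Drug B
Stage IV: Drug B 102/251 = 40.6%, Drug A 2/6 = 33.3% → Drug B
Stage III: Drug B 45/81 = 55.6%, Drug A 25/57 = 43.9% → Drug B
Stage I: Drug B 7/10 = 70.0%, Drug A 77/142 = 54.2% → Drug B
Overall: Drug B 193/406 = 47.5%, Drug A 136/268 = 50.7% → Drug A
(Drug B wins every disease group but Drug A wins overall — Drug B's patients skew toward the low-rate stage IV group.)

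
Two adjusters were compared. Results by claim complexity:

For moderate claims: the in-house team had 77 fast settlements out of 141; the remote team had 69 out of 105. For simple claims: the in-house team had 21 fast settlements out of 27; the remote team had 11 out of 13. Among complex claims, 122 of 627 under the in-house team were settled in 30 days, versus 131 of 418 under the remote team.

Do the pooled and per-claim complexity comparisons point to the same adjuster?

Yes

Moderate: the in-house team 77/141 = 54.6%, the remote team 69/105 = 65.7% → the remote team
Simple: the in-house team 21/27 = 77.8%, the remote team 11/13 = 84.6% → the remote team
Complex: the in-house team 122/627 = 19.5%, the remote team 131/418 = 31.3% → the remote team
Overall: the in-house team 220/795 = 27.7%, the remote team 211/536 = 39.4% → the remote team
The remote team wins overall and in every claim group — no reversal.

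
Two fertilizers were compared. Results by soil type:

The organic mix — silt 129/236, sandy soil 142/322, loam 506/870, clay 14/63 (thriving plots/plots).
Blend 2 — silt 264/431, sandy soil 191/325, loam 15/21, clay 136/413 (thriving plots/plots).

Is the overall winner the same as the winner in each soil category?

No

Silt: the organic mix 129/236 = 54.7%, Blend 2 264/431 = 61.3% → Blend 2
Sandy soil: the organic mix 142/322 = 44.1%, Blend 2 191/325 = 58.8% → Blend 2
Loam: the organic mix 506/870 = 58.2%, Blend 2 15/21 = 71.4% → Blend 2
Clay: the organic mix 14/63 = 22.2%, Blend 2 136/413 = 32.9% → Blend 2
Overall: the organic mix 791/1491 = 53.1%, Blend 2 606/1190 = 50.9% → the organic mix
Blend 2 wins each soil group but the organic mix wins overall — the comparison reverses. Blend 2's plots skew toward clay, which has a lower base rate.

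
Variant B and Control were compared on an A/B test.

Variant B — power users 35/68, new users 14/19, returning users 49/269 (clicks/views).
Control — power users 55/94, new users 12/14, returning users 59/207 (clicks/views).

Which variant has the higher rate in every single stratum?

Control

Power users: Variant B 35/68 = 51.5%, Control 55/94 = 58.5% → Control
New users: Variant B 14/19 = 73.7%, Control 12/14 = 85.7% → Control
Returning users: Variant B 49/269 = 18.2%, Control 59/207 = 28.5% → Control
Control has the higher rate in all 3 groups.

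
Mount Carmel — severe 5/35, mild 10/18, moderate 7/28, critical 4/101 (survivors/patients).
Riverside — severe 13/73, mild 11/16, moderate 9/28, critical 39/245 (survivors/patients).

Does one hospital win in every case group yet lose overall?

Severe: Mount Carmel 5/35 = 14.3%, Riverside 13/73 = 17.8% → Riverside
Mild: Mount Carmel 10/18 = 55.6%, Riverside 11/16 = 68.8% → Riverside
Moderate: Mount Carmel 7/28 = 25.0%, Riverside 9/28 = 32.1% → Riverside
Critical: Mount Carmel 4/101 = 4.0%, Riverside 39/245 = 15.9% → Riverside
Overall: Mount Carmel 26/182 = 14.3%, Riverside 72/362 = 19.9% → Riverside
Riverside wins overall and in every case group — no reversal.

No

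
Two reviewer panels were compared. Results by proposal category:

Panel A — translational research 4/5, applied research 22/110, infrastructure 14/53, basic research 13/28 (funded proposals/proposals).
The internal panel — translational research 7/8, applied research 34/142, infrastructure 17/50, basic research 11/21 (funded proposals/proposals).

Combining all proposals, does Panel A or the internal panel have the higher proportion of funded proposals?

the internal panel

Translational research: Panel A 4/5 = 80.0%, the internal panel 7/8 = 87.5% → the internal panel
Applied research: Panel A 22/110 = 20.0%, the internal panel 34/142 = 23.9% → the internal panel
Infrastructure: Panel A 14/53 = 26.4%, the internal panel 17/50 = 34.0% → the internal panel
Basic research: Panel A 13/28 = 46.4%, the internal panel 11/21 = 52.4% → the internal panel
Overall: Panel A 53/196 = 27.0%, the internal panel 69/221 = 31.2% → the internal panel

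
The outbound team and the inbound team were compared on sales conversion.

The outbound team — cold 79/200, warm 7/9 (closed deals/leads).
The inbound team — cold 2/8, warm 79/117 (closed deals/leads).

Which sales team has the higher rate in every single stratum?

Cold: the outbound team 79/200 = 39.5%, the inbound team 2/8 = 25.0% → the outbound team
Warm: the outbound team 7/9 = 77.8%, the inbound team 79/117 = 67.5% → the outbound team
The outbound team has the higher rate in both groups.

the outbound team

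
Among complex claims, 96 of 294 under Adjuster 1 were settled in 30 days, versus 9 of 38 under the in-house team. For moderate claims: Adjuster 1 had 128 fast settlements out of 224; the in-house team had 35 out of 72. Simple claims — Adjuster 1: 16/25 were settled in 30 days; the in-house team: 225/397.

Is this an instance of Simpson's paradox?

Yes

Complex: Adjuster 1 96/294 = 32.7%, the in-house team 9/38 = 23.7% → Adjuster 1
Moderate: Adjuster 1 128/224 = 57.1%, the in-house team 35/72 = 48.6% → Adjuster 1
Simple: Adjuster 1 16/25 = 64.0%, the in-house team 225/397 = 56.7% → Adjuster 1
Overall: Adjuster 1 240/543 = 44.2%, the in-house team 269/507 = 53.1% → the in-house team
Adjuster 1 wins each claim group but the in-house team wins overall — the comparison reverses. Adjuster 1's claims skew toward complex, which has a lower base rate.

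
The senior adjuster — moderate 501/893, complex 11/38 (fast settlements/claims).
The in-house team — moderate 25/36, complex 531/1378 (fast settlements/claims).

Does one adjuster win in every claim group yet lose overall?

Moderate: the senior adjuster 501/893 = 56.1%, the in-house team 25/36 = 69.4% → the in-house team
Complex: the senior adjuster 11/38 = 28.9%, the in-house team 531/1378 = 38.5% → the in-house team
Overall: the senior adjuster 512/931 = 55.0%, the in-house team 556/1414 = 39.3% → the senior adjuster
The in-house team wins each claim group but the senior adjuster wins overall — the comparison reverses. The in-house team's claims skew toward complex, which has a lower base rate.

Yes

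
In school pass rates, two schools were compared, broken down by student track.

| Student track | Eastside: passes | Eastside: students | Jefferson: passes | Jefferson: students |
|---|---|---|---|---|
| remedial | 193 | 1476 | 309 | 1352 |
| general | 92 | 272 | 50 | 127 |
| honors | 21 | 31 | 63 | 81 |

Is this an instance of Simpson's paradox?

No

Remedial: Eastside 193/1476 = 13.1%, Jefferson 309/1352 = 22.9% → Jefferson
General: Eastside 92/272 = 33.8%, Jefferson 50/127 = 39.4% → Jefferson
Honors: Eastside 21/31 = 67.7%, Jefferson 63/81 = 77.8% → Jefferson
Overall: Eastside 306/1779 = 17.2%, Jefferson 422/1560 = 27.1% → Jefferson
Jefferson wins overall and in every student group — no reversal.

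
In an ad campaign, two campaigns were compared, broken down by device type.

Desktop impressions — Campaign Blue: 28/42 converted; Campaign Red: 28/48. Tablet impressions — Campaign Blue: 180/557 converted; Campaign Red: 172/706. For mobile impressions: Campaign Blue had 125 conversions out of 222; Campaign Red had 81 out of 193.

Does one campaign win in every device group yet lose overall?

No

Desktop: Campaign Blue 28/42 = 66.7%, Campaign Red 28/48 = 58.3% → Campaign Blue
Tablet: Campaign Blue 180/557 = 32.3%, Campaign Red 172/706 = 24.4% → Campaign Blue
Mobile: Campaign Blue 125/222 = 56.3%, Campaign Red 81/193 = 42.0% → Campaign Blue
Overall: Campaign Blue 333/821 = 40.6%, Campaign Red 281/947 = 29.7% → Campaign Blue
Campaign Blue wins overall and in every device group — no reversal.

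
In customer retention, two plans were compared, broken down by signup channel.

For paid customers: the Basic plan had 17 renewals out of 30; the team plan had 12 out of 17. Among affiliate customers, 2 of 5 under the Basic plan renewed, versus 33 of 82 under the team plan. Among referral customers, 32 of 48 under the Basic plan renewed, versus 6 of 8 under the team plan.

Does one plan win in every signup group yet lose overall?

Paid: the Basic plan 17/30 = 56.7%, the team plan 12/17 = 70.6% → the team plan
Affiliate: the Basic plan 2/5 = 40.0%, the team plan 33/82 = 40.2% → the team plan
Referral: the Basic plan 32/48 = 66.7%, the team plan 6/8 = 75.0% → the team plan
Overall: the Basic plan 51/83 = 61.4%, the team plan 51/107 = 47.7% → the Basic plan
The team plan wins each signup group but the Basic plan wins overall — the comparison reverses. The team plan's customers skew toward affiliate, which has a lower base rate.

Yes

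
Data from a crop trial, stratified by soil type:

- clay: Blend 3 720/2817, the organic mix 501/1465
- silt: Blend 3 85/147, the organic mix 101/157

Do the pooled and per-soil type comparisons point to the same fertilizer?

Clay: Blend 3 720/2817 = 25.6%, the organic mix 501/1465 = 34.2% → the organic mix
Silt: Blend 3 85/147 = 57.8%, the organic mix 101/157 = 64.3% → the organic mix
Overall: Blend 3 805/2964 = 27.2%, the organic mix 602/1622 = 37.1% → the organic mix
The organic mix wins overall and in every soil group — no reversal.

Yes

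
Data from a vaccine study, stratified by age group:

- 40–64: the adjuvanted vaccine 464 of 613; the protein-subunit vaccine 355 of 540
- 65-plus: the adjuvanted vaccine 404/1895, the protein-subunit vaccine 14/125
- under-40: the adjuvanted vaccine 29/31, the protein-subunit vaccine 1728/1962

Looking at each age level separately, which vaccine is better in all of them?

the adjuvanted vaccine

40–64: the adjuvanted vaccine 464/613 = 75.7%, the protein-subunit vaccine 355/540 = 65.7% → the adjuvanted vaccine
65-plus: the adjuvanted vaccine 404/1895 = 21.3%, the protein-subunit vaccine 14/125 = 11.2% → the adjuvanted vaccine
Under-40: the adjuvanted vaccine 29/31 = 93.5%, the protein-subunit vaccine 1728/1962 = 88.1% → the adjuvanted vaccine
The adjuvanted vaccine has the higher rate in all 3 groups.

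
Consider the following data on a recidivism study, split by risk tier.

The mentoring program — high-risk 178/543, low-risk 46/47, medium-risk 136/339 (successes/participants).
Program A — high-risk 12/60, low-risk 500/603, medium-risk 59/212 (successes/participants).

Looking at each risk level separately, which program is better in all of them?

the mentoring program

High-risk: the mentoring program 178/543 = 32.8%, Program A 12/60 = 20.0% → the mentoring program
Low-risk: the mentoring program 46/47 = 97.9%, Program A 500/603 = 82.9% → the mentoring program
Medium-risk: the mentoring program 136/339 = 40.1%, Program A 59/212 = 27.8% → the mentoring program
The mentoring program has the higher rate in all 3 groups.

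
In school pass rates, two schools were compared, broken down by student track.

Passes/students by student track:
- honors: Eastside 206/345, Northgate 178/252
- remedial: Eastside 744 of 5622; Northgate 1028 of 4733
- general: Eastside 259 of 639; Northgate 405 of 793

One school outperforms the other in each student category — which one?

Northgate

Honors: Eastside 206/345 = 59.7%, Northgate 178/252 = 70.6% → Northgate
Remedial: Eastside 744/5622 = 13.2%, Northgate 1028/4733 = 21.7% → Northgate
General: Eastside 259/639 = 40.5%, Northgate 405/793 = 51.1% → Northgate
Northgate has the higher rate in all 3 groups.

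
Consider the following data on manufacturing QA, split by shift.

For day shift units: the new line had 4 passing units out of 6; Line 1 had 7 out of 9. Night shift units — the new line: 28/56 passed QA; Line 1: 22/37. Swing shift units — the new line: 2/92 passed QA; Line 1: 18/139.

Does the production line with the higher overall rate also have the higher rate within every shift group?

Yes

Day shift: the new line 4/6 = 66.7%, Line 1 7/9 = 77.8% → Line 1
Night shift: the new line 28/56 = 50.0%, Line 1 22/37 = 59.5% → Line 1
Swing shift: the new line 2/92 = 2.2%, Line 1 18/139 = 12.9% → Line 1
Overall: the new line 34/154 = 22.1%, Line 1 47/185 = 25.4% → Line 1
Line 1 wins overall and in every shift group — no reversal.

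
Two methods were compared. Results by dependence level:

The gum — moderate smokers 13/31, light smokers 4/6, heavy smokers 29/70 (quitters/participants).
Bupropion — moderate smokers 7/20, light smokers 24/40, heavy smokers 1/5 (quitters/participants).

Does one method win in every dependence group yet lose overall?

Yes

Moderate smokers: the gum 13/31 = 41.9%, bupropion 7/20 = 35.0% → the gum
Light smokers: the gum 4/6 = 66.7%, bupropion 24/40 = 60.0% → the gum
Heavy smokers: the gum 29/70 = 41.4%, bupropion 1/5 = 20.0% → the gum
Overall: the gum 46/107 = 43.0%, bupropion 32/65 = 49.2% → bupropion
The gum wins each dependence group but bupropion wins overall — the comparison reverses. The gum's participants skew toward heavy smokers, which has a lower base rate.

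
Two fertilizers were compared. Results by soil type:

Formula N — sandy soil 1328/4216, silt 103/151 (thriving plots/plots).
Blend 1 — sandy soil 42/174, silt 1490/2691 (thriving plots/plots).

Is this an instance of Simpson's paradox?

Yes

Sandy soil: Formula N 1328/4216 = 31.5%, Blend 1 42/174 = 24.1% → Formula N
Silt: Formula N 103/151 = 68.2%, Blend 1 1490/2691 = 55.4% → Formula N
Overall: Formula N 1431/4367 = 32.8%, Blend 1 1532/2865 = 53.5% → Blend 1
Formula N wins each soil group but Blend 1 wins overall — the comparison reverses. Formula N's plots skew toward sandy soil, which has a lower base rate.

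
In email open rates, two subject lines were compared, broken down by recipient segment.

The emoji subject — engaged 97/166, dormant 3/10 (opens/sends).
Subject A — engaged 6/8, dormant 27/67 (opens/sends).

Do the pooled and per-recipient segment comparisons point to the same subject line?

Engaged: the emoji subject 97/166 = 58.4%, Subject A 6/8 = 75.0% → Subject A
Dormant: the emoji subject 3/10 = 30.0%, Subject A 27/67 = 40.3% → Subject A
Overall: the emoji subject 100/176 = 56.8%, Subject A 33/75 = 44.0% → the emoji subject
Subject A wins each recipient group but the emoji subject wins overall — the comparison reverses. Subject A's sends skew toward dormant, which has a lower base rate.

No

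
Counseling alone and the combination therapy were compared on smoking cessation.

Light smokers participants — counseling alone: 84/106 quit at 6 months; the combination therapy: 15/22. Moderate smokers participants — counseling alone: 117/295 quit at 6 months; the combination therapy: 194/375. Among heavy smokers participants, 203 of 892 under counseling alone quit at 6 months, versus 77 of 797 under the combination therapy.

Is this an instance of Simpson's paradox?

Light smokers: counseling alone 84/106 = 79.2%, the combination therapy 15/22 = 68.2% → counseling alone
Moderate smokers: counseling alone 117/295 = 39.7%, the combination therapy 194/375 = 51.7% → the combination therapy
Heavy smokers: counseling alone 203/892 = 22.8%, the combination therapy 77/797 = 9.7% → counseling alone
Overall: counseling alone 404/1293 = 31.2%, the combination therapy 286/1194 = 24.0% → counseling alone
Neither sweeps: counseling alone wins 2 of 3 groups, the combination therapy wins 1. Counseling alone wins overall but not every group — no Simpson reversal.

No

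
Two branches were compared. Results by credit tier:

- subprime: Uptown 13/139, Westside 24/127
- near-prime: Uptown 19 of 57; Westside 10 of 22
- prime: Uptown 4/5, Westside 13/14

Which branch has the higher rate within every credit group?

Subprime: Uptown 13/139 = 9.4%, Westside 24/127 = 18.9% → Westside
Near-prime: Uptown 19/57 = 33.3%, Westside 10/22 = 45.5% → Westside
Prime: Uptown 4/5 = 80.0%, Westside 13/14 = 92.9% → Westside
Westside has the higher rate in all 3 groups.

Westside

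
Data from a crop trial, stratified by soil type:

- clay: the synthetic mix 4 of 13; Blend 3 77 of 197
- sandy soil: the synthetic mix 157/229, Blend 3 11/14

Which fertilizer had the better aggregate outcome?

Clay: the synthetic mix 4/13 = 30.8%, Blend 3 77/197 = 39.1% → Blend 3
Sandy soil: the synthetic mix 157/229 = 68.6%, Blend 3 11/14 = 78.6% → Blend 3
Overall: the synthetic mix 161/242 = 66.5%, Blend 3 88/211 = 41.7% → the synthetic mix
(Blend 3 wins every soil group but the synthetic mix wins overall — Blend 3's plots skew toward the low-rate clay group.)

the synthetic mix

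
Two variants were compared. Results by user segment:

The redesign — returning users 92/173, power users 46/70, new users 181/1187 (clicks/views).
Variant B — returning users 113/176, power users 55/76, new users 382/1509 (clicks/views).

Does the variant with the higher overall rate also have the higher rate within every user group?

Yes

Returning users: the redesign 92/173 = 53.2%, Variant B 113/176 = 64.2% → Variant B
Power users: the redesign 46/70 = 65.7%, Variant B 55/76 = 72.4% → Variant B
New users: the redesign 181/1187 = 15.2%, Variant B 382/1509 = 25.3% → Variant B
Overall: the redesign 319/1430 = 22.3%, Variant B 550/1761 = 31.2% → Variant B
Variant B wins overall and in every user group — no reversal.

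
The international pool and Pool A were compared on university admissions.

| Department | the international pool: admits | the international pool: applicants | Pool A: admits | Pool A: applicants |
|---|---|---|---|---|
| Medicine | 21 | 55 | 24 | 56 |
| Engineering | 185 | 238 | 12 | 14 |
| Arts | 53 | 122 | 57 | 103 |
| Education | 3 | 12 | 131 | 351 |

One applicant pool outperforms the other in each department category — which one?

Pool A

Medicine: the international pool 21/55 = 38.2%, Pool A 24/56 = 42.9% → Pool A
Engineering: the international pool 185/238 = 77.7%, Pool A 12/14 = 85.7% → Pool A
Arts: the international pool 53/122 = 43.4%, Pool A 57/103 = 55.3% → Pool A
Education: the international pool 3/12 = 25.0%, Pool A 131/351 = 37.3% → Pool A
Pool A has the higher rate in all 4 groups.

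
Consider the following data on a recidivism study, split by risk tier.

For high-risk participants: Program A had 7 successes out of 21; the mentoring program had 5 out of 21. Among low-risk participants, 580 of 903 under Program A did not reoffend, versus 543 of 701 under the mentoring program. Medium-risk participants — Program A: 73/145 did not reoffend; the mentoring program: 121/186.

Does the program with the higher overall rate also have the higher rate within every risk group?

No

High-risk: Program A 7/21 = 33.3%, the mentoring program 5/21 = 23.8% → Program A
Low-risk: Program A 580/903 = 64.2%, the mentoring program 543/701 = 77.5% → the mentoring program
Medium-risk: Program A 73/145 = 50.3%, the mentoring program 121/186 = 65.1% → the mentoring program
Overall: Program A 660/1069 = 61.7%, the mentoring program 669/908 = 73.7% → the mentoring program
Neither sweeps: Program A wins 1 of 3 groups, the mentoring program wins 2. The mentoring program wins overall but not every group — no Simpson reversal.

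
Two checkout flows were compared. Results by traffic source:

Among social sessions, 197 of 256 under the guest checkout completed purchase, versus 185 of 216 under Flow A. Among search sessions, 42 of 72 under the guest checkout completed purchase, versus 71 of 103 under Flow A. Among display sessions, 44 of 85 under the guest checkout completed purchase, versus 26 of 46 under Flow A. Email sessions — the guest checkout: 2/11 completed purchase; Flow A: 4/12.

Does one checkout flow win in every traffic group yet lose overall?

Social: the guest checkout 197/256 = 77.0%, Flow A 185/216 = 85.6% → Flow A
Search: the guest checkout 42/72 = 58.3%, Flow A 71/103 = 68.9% → Flow A
Display: the guest checkout 44/85 = 51.8%, Flow A 26/46 = 56.5% → Flow A
Email: the guest checkout 2/11 = 18.2%, Flow A 4/12 = 33.3% → Flow A
Overall: the guest checkout 285/424 = 67.2%, Flow A 286/377 = 75.9% → Flow A
Flow A wins overall and in every traffic group — no reversal.

No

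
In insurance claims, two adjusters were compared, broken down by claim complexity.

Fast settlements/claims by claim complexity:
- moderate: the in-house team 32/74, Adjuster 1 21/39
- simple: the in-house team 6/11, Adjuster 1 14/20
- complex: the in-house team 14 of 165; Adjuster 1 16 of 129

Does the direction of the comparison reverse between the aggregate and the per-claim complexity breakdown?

No

Moderate: the in-house team 32/74 = 43.2%, Adjuster 1 21/39 = 53.8% → Adjuster 1
Simple: the in-house team 6/11 = 54.5%, Adjuster 1 14/20 = 70.0% → Adjuster 1
Complex: the in-house team 14/165 = 8.5%, Adjuster 1 16/129 = 12.4% → Adjuster 1
Overall: the in-house team 52/250 = 20.8%, Adjuster 1 51/188 = 27.1% → Adjuster 1
Adjuster 1 wins overall and in every claim group — no reversal.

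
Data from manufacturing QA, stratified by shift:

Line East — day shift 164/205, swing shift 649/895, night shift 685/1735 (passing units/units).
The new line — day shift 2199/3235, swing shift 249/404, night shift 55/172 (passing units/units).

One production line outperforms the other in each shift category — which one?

Line East

Day shift: Line East 164/205 = 80.0%, the new line 2199/3235 = 68.0% → Line East
Swing shift: Line East 649/895 = 72.5%, the new line 249/404 = 61.6% → Line East
Night shift: Line East 685/1735 = 39.5%, the new line 55/172 = 32.0% → Line East
Line East has the higher rate in all 3 groups.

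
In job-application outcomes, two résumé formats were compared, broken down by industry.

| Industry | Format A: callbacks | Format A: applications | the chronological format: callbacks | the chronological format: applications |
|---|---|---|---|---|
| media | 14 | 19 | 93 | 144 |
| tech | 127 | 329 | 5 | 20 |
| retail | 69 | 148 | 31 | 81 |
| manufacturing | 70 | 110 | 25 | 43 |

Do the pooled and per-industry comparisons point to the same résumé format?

No

Media: Format A 14/19 = 73.7%, the chronological format 93/144 = 64.6% → Format A
Tech: Format A 127/329 = 38.6%, the chronological format 5/20 = 25.0% → Format A
Retail: Format A 69/148 = 46.6%, the chronological format 31/81 = 38.3% → Format A
Manufacturing: Format A 70/110 = 63.6%, the chronological format 25/43 = 58.1% → Format A
Overall: Format A 280/606 = 46.2%, the chronological format 154/288 = 53.5% → the chronological format
Format A wins each industry group but the chronological format wins overall — the comparison reverses. Format A's applications skew toward tech, which has a lower base rate.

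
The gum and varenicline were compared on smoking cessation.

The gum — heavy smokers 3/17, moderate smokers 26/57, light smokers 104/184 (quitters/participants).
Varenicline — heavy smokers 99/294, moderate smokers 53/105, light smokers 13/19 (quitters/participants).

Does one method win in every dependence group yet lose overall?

Yes

Heavy smokers: the gum 3/17 = 17.6%, varenicline 99/294 = 33.7% → varenicline
Moderate smokers: the gum 26/57 = 45.6%, varenicline 53/105 = 50.5% → varenicline
Light smokers: the gum 104/184 = 56.5%, varenicline 13/19 = 68.4% → varenicline
Overall: the gum 133/258 = 51.6%, varenicline 165/418 = 39.5% → the gum
Varenicline wins each dependence group but the gum wins overall — the comparison reverses. Varenicline's participants skew toward heavy smokers, which has a lower base rate.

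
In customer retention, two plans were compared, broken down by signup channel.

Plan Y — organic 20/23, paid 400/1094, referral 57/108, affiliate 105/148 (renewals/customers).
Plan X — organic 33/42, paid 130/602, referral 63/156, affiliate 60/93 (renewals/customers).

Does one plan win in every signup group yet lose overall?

No

Organic: Plan Y 20/23 = 87.0%, Plan X 33/42 = 78.6% → Plan Y
Paid: Plan Y 400/1094 = 36.6%, Plan X 130/602 = 21.6% → Plan Y
Referral: Plan Y 57/108 = 52.8%, Plan X 63/156 = 40.4% → Plan Y
Affiliate: Plan Y 105/148 = 70.9%, Plan X 60/93 = 64.5% → Plan Y
Overall: Plan Y 582/1373 = 42.4%, Plan X 286/893 = 32.0% → Plan Y
Plan Y wins overall and in every signup group — no reversal.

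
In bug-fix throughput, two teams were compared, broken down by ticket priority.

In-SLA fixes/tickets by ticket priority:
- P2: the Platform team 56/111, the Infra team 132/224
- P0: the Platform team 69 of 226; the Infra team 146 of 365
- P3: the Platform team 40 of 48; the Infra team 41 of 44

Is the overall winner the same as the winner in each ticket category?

P2: the Platform team 56/111 = 50.5%, the Infra team 132/224 = 58.9% → the Infra team
P0: the Platform team 69/226 = 30.5%, the Infra team 146/365 = 40.0% → the Infra team
P3: the Platform team 40/48 = 83.3%, the Infra team 41/44 = 93.2% → the Infra team
Overall: the Platform team 165/385 = 42.9%, the Infra team 319/633 = 50.4% → the Infra team
The Infra team wins overall and in every ticket group — no reversal.

Yes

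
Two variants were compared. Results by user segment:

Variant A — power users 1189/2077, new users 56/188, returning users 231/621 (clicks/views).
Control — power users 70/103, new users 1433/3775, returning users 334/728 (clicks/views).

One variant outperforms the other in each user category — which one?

Power users: Variant A 1189/2077 = 57.2%, Control 70/103 = 68.0% → Control
New users: Variant A 56/188 = 29.8%, Control 1433/3775 = 38.0% → Control
Returning users: Variant A 231/621 = 37.2%, Control 334/728 = 45.9% → Control
Control has the higher rate in all 3 groups.

Control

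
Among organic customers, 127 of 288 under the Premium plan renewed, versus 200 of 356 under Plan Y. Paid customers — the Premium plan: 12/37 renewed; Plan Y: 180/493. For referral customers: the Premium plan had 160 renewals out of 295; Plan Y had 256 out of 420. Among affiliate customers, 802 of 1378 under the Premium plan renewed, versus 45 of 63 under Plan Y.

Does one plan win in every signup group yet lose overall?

Organic: the Premium plan 127/288 = 44.1%, Plan Y 200/356 = 56.2% → Plan Y
Paid: the Premium plan 12/37 = 32.4%, Plan Y 180/493 = 36.5% → Plan Y
Referral: the Premium plan 160/295 = 54.2%, Plan Y 256/420 = 61.0% → Plan Y
Affiliate: the Premium plan 802/1378 = 58.2%, Plan Y 45/63 = 71.4% → Plan Y
Overall: the Premium plan 1101/1998 = 55.1%, Plan Y 681/1332 = 51.1% → the Premium plan
Plan Y wins each signup group but the Premium plan wins overall — the comparison reverses. Plan Y's customers skew toward paid, which has a lower base rate.

Yes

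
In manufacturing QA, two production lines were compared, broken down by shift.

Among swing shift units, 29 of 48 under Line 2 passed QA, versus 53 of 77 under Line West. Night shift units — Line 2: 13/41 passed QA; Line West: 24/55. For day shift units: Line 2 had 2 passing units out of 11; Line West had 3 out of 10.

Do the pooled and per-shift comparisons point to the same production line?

Swing shift: Line 2 29/48 = 60.4%, Line West 53/77 = 68.8% → Line West
Night shift: Line 2 13/41 = 31.7%, Line West 24/55 = 43.6% → Line West
Day shift: Line 2 2/11 = 18.2%, Line West 3/10 = 30.0% → Line West
Overall: Line 2 44/100 = 44.0%, Line West 80/142 = 56.3% → Line West
Line West wins overall and in every shift group — no reversal.

Yes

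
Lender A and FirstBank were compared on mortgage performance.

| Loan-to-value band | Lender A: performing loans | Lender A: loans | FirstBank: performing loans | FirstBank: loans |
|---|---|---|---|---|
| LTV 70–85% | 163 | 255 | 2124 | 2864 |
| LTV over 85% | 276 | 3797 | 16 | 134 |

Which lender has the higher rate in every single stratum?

FirstBank

LTV 70–85%: Lender A 163/255 = 63.9%, FirstBank 2124/2864 = 74.2% → FirstBank
LTV over 85%: Lender A 276/3797 = 7.3%, FirstBank 16/134 = 11.9% → FirstBank
FirstBank has the higher rate in both groups.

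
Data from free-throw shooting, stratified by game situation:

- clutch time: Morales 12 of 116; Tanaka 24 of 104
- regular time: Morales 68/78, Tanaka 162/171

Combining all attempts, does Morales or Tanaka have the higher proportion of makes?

Tanaka

Clutch time: Morales 12/116 = 10.3%, Tanaka 24/104 = 23.1% → Tanaka
Regular time: Morales 68/78 = 87.2%, Tanaka 162/171 = 94.7% → Tanaka
Overall: Morales 80/194 = 41.2%, Tanaka 186/275 = 67.6% → Tanaka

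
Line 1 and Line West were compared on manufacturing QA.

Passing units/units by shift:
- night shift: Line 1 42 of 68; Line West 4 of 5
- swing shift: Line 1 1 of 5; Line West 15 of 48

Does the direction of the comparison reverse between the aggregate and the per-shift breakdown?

Night shift: Line 1 42/68 = 61.8%, Line West 4/5 = 80.0% → Line West
Swing shift: Line 1 1/5 = 20.0%, Line West 15/48 = 31.2% → Line West
Overall: Line 1 43/73 = 58.9%, Line West 19/53 = 35.8% → Line 1
Line West wins each shift group but Line 1 wins overall — the comparison reverses. Line West's units skew toward swing shift, which has a lower base rate.

Yes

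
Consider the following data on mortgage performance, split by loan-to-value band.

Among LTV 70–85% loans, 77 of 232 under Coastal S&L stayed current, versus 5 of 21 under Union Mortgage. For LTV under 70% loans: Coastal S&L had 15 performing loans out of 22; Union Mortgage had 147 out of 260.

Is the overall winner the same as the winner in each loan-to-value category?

No

LTV 70–85%: Coastal S&L 77/232 = 33.2%, Union Mortgage 5/21 = 23.8% → Coastal S&L
LTV under 70%: Coastal S&L 15/22 = 68.2%, Union Mortgage 147/260 = 56.5% → Coastal S&L
Overall: Coastal S&L 92/254 = 36.2%, Union Mortgage 152/281 = 54.1% → Union Mortgage
Coastal S&L wins each loan-to-value group but Union Mortgage wins overall — the comparison reverses. Coastal S&L's loans skew toward LTV 70–85%, which has a lower base rate.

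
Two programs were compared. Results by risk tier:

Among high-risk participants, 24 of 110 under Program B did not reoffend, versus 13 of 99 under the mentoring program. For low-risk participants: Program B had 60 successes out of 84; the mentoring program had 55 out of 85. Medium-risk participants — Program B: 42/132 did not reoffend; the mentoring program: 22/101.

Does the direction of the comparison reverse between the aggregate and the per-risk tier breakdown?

High-risk: Program B 24/110 = 21.8%, the mentoring program 13/99 = 13.1% → Program B
Low-risk: Program B 60/84 = 71.4%, the mentoring program 55/85 = 64.7% → Program B
Medium-risk: Program B 42/132 = 31.8%, the mentoring program 22/101 = 21.8% → Program B
Overall: Program B 126/326 = 38.7%, the mentoring program 90/285 = 31.6% → Program B
Program B wins overall and in every risk group — no reversal.

No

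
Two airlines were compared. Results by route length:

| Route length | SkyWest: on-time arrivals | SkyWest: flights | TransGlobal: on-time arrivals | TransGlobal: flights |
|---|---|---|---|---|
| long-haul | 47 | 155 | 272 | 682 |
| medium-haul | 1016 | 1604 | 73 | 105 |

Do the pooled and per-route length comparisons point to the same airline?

No

Long-haul: SkyWest 47/155 = 30.3%, TransGlobal 272/682 = 39.9% → TransGlobal
Medium-haul: SkyWest 1016/1604 = 63.3%, TransGlobal 73/105 = 69.5% → TransGlobal
Overall: SkyWest 1063/1759 = 60.4%, TransGlobal 345/787 = 43.8% → SkyWest
TransGlobal wins each route group but SkyWest wins overall — the comparison reverses. TransGlobal's flights skew toward long-haul, which has a lower base rate.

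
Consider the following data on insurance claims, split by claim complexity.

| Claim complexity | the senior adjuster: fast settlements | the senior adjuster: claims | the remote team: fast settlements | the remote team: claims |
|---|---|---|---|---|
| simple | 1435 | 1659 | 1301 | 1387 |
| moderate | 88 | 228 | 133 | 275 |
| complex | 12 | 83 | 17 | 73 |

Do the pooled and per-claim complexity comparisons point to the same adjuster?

Yes

Simple: the senior adjuster 1435/1659 = 86.5%, the remote team 1301/1387 = 93.8% → the remote team
Moderate: the senior adjuster 88/228 = 38.6%, the remote team 133/275 = 48.4% → the remote team
Complex: the senior adjuster 12/83 = 14.5%, the remote team 17/73 = 23.3% → the remote team
Overall: the senior adjuster 1535/1970 = 77.9%, the remote team 1451/1735 = 83.6% → the remote team
The remote team wins overall and in every claim group — no reversal.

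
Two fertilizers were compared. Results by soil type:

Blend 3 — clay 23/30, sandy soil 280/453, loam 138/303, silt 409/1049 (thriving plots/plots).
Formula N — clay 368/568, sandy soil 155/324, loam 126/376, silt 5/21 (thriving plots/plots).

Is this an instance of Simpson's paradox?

Yes

Clay: Blend 3 23/30 = 76.7%, Formula N 368/568 = 64.8% → Blend 3
Sandy soil: Blend 3 280/453 = 61.8%, Formula N 155/324 = 47.8% → Blend 3
Loam: Blend 3 138/303 = 45.5%, Formula N 126/376 = 33.5% → Blend 3
Silt: Blend 3 409/1049 = 39.0%, Formula N 5/21 = 23.8% → Blend 3
Overall: Blend 3 850/1835 = 46.3%, Formula N 654/1289 = 50.7% → Formula N
Blend 3 wins each soil group but Formula N wins overall — the comparison reverses. Blend 3's plots skew toward silt, which has a lower base rate.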